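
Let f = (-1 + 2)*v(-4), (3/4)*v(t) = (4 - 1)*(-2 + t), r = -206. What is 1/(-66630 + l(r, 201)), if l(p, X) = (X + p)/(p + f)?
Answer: -46/3064979 ≈ -1.5008e-5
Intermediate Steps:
v(t) = -8 + 4*t (v(t) = 4*((4 - 1)*(-2 + t))/3 = 4*(3*(-2 + t))/3 = 4*(-6 + 3*t)/3 = -8 + 4*t)
f = -24 (f = (-1 + 2)*(-8 + 4*(-4)) = 1*(-8 - 16) = 1*(-24) = -24)
l(p, X) = (X + p)/(-24 + p) (l(p, X) = (X + p)/(p - 24) = (X + p)/(-24 + p))
1/(-66630 + l(r, 201)) = 1/(-66630 + (201 - 206)/(-24 - 206)) = 1/(-66630 - 5/(-230)) = 1/(-66630 - 1/230*(-5)) = 1/(-66630 + 1/46) = 1/(-3064979/46) = -46/3064979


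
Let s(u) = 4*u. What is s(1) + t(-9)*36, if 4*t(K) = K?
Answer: -77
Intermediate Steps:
t(K) = K/4
s(1) + t(-9)*36 = 4*1 + ((1/4)*(-9))*36 = 4 - 9/4*36 = 4 - 81 = -77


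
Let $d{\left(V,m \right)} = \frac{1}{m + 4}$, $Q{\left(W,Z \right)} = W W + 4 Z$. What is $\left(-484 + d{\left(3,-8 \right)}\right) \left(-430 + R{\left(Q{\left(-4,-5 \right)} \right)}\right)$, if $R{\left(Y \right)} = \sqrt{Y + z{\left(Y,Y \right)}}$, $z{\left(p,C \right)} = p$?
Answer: $\frac{416455}{2} - \frac{1937 i \sqrt{2}}{2} \approx 2.0823 \cdot 10^{5} - 1369.7 i$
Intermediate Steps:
$Q{\left(W,Z \right)} = W^{2} + 4 Z$
$d{\left(V,m \right)} = \frac{1}{4 + m}$
$R{\left(Y \right)} = \sqrt{2} \sqrt{Y}$ ($R{\left(Y \right)} = \sqrt{Y + Y} = \sqrt{2 Y} = \sqrt{2} \sqrt{Y}$)
$\left(-484 + d{\left(3,-8 \right)}\right) \left(-430 + R{\left(Q{\left(-4,-5 \right)} \right)}\right) = \left(-484 + \frac{1}{4 - 8}\right) \left(-430 + \sqrt{2} \sqrt{\left(-4\right)^{2} + 4 \left(-5\right)}\right) = \left(-484 + \frac{1}{-4}\right) \left(-430 + \sqrt{2} \sqrt{16 - 20}\right) = \left(-484 - \frac{1}{4}\right) \left(-430 + \sqrt{2} \sqrt{-4}\right) = - \frac{1937 \left(-430 + \sqrt{2} \cdot 2 i\right)}{4} = - \frac{1937 \left(-430 + 2 i \sqrt{2}\right)}{4} = \frac{416455}{2} - \frac{1937 i \sqrt{2}}{2}$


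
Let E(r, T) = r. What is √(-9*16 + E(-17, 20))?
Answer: I*√161 ≈ 12.689*I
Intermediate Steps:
√(-9*16 + E(-17, 20)) = √(-9*16 - 17) = √(-144 - 17) = √(-161) = I*√161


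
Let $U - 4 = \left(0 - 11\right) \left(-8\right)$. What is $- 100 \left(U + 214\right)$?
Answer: $-30600$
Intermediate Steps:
$U = 92$ ($U = 4 + \left(0 - 11\right) \left(-8\right) = 4 - -88 = 4 + 88 = 92$)
$- 100 \left(U + 214\right) = - 100 \left(92 + 214\right) = \left(-100\right) 306 = -30600$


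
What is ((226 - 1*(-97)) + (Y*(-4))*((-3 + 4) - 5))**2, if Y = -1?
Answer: 94249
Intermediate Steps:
((226 - 1*(-97)) + (Y*(-4))*((-3 + 4) - 5))**2 = ((226 - 1*(-97)) + (-1*(-4))*((-3 + 4) - 5))**2 = ((226 + 97) + 4*(1 - 5))**2 = (323 + 4*(-4))**2 = (323 - 16)**2 = 307**2 = 94249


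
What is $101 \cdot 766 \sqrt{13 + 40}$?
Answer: $77366 \sqrt{53} \approx 5.6323 \cdot 10^{5}$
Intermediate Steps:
$101 \cdot 766 \sqrt{13 + 40} = 77366 \sqrt{53}$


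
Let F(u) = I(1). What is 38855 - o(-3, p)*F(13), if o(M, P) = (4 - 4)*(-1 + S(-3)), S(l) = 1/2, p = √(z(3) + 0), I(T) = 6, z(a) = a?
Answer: 38855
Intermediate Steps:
F(u) = 6
p = √3 (p = √(3 + 0) = √3 ≈ 1.7320)
S(l) = ½
o(M, P) = 0 (o(M, P) = (4 - 4)*(-1 + ½) = 0*(-½) = 0)
38855 - o(-3, p)*F(13) = 38855 - 0*6 = 38855 - 1*0 = 38855 + 0 = 38855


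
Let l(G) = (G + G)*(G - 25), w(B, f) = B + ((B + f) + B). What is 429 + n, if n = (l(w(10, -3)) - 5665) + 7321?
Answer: 2193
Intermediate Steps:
w(B, f) = f + 3*B (w(B, f) = B + (f + 2*B) = f + 3*B)
l(G) = 2*G*(-25 + G) (l(G) = (2*G)*(-25 + G) = 2*G*(-25 + G))
n = 1764 (n = (2*(-3 + 3*10)*(-25 + (-3 + 3*10)) - 5665) + 7321 = (2*(-3 + 30)*(-25 + (-3 + 30)) - 5665) + 7321 = (2*27*(-25 + 27) - 5665) + 7321 = (2*27*2 - 5665) + 7321 = (108 - 5665) + 7321 = -5557 + 7321 = 1764)
429 + n = 429 + 1764 = 2193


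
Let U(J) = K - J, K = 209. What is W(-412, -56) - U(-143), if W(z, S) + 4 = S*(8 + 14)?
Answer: -1588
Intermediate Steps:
W(z, S) = -4 + 22*S (W(z, S) = -4 + S*(8 + 14) = -4 + S*22 = -4 + 22*S)
U(J) = 209 - J
W(-412, -56) - U(-143) = (-4 + 22*(-56)) - (209 - 1*(-143)) = (-4 - 1232) - (209 + 143) = -1236 - 1*352 = -1236 - 352 = -1588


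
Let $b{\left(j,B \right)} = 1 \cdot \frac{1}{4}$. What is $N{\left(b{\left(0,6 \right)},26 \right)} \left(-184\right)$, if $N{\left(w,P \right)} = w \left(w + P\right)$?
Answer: $- \frac{2415}{2} \approx -1207.5$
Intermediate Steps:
$b{\left(j,B \right)} = \frac{1}{4}$ ($b{\left(j,B \right)} = 1 \cdot \frac{1}{4} = \frac{1}{4}$)
$N{\left(w,P \right)} = w \left(P + w\right)$
$N{\left(b{\left(0,6 \right)},26 \right)} \left(-184\right) = \frac{26 + \frac{1}{4}}{4} \left(-184\right) = \frac{1}{4} \cdot \frac{105}{4} \left(-184\right) = \frac{105}{16} \left(-184\right) = - \frac{2415}{2}$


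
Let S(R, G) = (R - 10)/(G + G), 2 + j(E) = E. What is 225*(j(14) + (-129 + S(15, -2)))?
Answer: -106425/4 ≈ -26606.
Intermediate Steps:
j(E) = -2 + E
S(R, G) = (-10 + R)/(2*G) (S(R, G) = (-10 + R)/((2*G)) = (-10 + R)*(1/(2*G)) = (-10 + R)/(2*G))
225*(j(14) + (-129 + S(15, -2))) = 225*((-2 + 14) + (-129 + (½)*(-10 + 15)/(-2))) = 225*(12 + (-129 + (½)*(-½)*5)) = 225*(12 + (-129 - 5/4)) = 225*(12 - 521/4) = 225*(-473/4) = -106425/4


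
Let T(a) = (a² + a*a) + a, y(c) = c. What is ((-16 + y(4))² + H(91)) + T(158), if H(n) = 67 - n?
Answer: 50206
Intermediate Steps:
T(a) = a + 2*a² (T(a) = (a² + a²) + a = 2*a² + a = a + 2*a²)
((-16 + y(4))² + H(91)) + T(158) = ((-16 + 4)² + (67 - 1*91)) + 158*(1 + 2*158) = ((-12)² + (67 - 91)) + 158*(1 + 316) = (144 - 24) + 158*317 = 120 + 50086 = 50206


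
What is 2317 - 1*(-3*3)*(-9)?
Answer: 2236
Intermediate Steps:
2317 - 1*(-3*3)*(-9) = 2317 - 1*(-9)*(-9) = 2317 - (-9)*(-9) = 2317 - 1*81 = 2317 - 81 = 2236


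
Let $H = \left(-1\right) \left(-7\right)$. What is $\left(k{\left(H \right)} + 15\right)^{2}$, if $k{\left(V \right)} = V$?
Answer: $484$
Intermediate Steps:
$H = 7$
$\left(k{\left(H \right)} + 15\right)^{2} = \left(7 + 15\right)^{2} = 22^{2} = 484$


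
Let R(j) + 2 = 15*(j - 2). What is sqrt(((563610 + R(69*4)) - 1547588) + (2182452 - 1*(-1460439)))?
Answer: sqrt(2663021) ≈ 1631.9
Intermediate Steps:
R(j) = -32 + 15*j (R(j) = -2 + 15*(j - 2) = -2 + 15*(-2 + j) = -2 + (-30 + 15*j) = -32 + 15*j)
sqrt(((563610 + R(69*4)) - 1547588) + (2182452 - 1*(-1460439))) = sqrt(((563610 + (-32 + 15*(69*4))) - 1547588) + (2182452 - 1*(-1460439))) = sqrt(((563610 + (-32 + 15*276)) - 1547588) + (2182452 + 1460439)) = sqrt(((563610 + (-32 + 4140)) - 1547588) + 3642891) = sqrt(((563610 + 4108) - 1547588) + 3642891) = sqrt((567718 - 1547588) + 3642891) = sqrt(-979870 + 3642891) = sqrt(2663021)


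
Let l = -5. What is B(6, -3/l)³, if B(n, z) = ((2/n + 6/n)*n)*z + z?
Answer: 19683/125 ≈ 157.46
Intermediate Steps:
B(n, z) = 9*z (B(n, z) = ((8/n)*n)*z + z = 8*z + z = 9*z)
B(6, -3/l)³ = (9*(-3/(-5)))³ = (9*(-3*(-⅕)))³ = (9*(⅗))³ = (27/5)³ = 19683/125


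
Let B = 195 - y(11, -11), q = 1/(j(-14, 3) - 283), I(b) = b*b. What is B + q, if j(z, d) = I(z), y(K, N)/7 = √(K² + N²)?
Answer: 16964/87 - 77*√2 ≈ 86.094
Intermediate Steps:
I(b) = b²
y(K, N) = 7*√(K² + N²)
j(z, d) = z²
q = -1/87 (q = 1/((-14)² - 283) = 1/(196 - 283) = 1/(-87) = -1/87 ≈ -0.011494)
B = 195 - 77*√2 (B = 195 - 7*√(11² + (-11)²) = 195 - 7*√(121 + 121) = 195 - 7*√242 = 195 - 7*11*√2 = 195 - 77*√2 ≈ 86.106)
B + q = (195 - 77*√2) - 1/87 = 16964/87 - 77*√2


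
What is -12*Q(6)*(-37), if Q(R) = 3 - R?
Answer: -1332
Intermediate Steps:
-12*Q(6)*(-37) = -12*(3 - 1*6)*(-37) = -12*(3 - 6)*(-37) = -12*(-3)*(-37) = 36*(-37) = -1332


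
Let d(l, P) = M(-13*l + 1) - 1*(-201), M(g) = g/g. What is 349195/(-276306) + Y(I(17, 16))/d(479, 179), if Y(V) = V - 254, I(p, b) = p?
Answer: -34005478/13953453 ≈ -2.4371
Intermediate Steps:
M(g) = 1
d(l, P) = 202 (d(l, P) = 1 - 1*(-201) = 1 + 201 = 202)
Y(V) = -254 + V
349195/(-276306) + Y(I(17, 16))/d(479, 179) = 349195/(-276306) + (-254 + 17)/202 = 349195*(-1/276306) - 237*1/202 = -349195/276306 - 237/202 = -34005478/13953453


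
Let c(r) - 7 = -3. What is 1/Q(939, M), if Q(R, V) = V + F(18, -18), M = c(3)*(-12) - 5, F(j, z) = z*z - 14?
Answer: 1/257 ≈ 0.0038911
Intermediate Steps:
c(r) = 4 (c(r) = 7 - 3 = 4)
F(j, z) = -14 + z**2 (F(j, z) = z**2 - 14 = -14 + z**2)
M = -53 (M = 4*(-12) - 5 = -48 - 5 = -53)
Q(R, V) = 310 + V (Q(R, V) = V + (-14 + (-18)**2) = V + (-14 + 324) = V + 310 = 310 + V)
1/Q(939, M) = 1/(310 - 53) = 1/257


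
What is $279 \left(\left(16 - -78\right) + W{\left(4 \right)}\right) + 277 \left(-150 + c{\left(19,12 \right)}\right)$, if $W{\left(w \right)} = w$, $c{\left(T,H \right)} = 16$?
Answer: $-9776$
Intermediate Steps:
$279 \left(\left(16 - -78\right) + W{\left(4 \right)}\right) + 277 \left(-150 + c{\left(19,12 \right)}\right) = 279 \left(\left(16 - -78\right) + 4\right) + 277 \left(-150 + 16\right) = 279 \left(\left(16 + 78\right) + 4\right) + 277 \left(-134\right) = 279 \left(94 + 4\right) - 37118 = 279 \cdot 98 - 37118 = 27342 - 37118 = -9776$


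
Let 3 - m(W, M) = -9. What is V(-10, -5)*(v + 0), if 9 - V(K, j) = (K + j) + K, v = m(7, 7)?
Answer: 408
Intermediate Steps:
m(W, M) = 12 (m(W, M) = 3 - 1*(-9) = 3 + 9 = 12)
v = 12
V(K, j) = 9 - j - 2*K (V(K, j) = 9 - ((K + j) + K) = 9 - (j + 2*K) = 9 + (-j - 2*K) = 9 - j - 2*K)
V(-10, -5)*(v + 0) = (9 - 1*(-5) - 2*(-10))*(12 + 0) = (9 + 5 + 20)*12 = 34*12 = 408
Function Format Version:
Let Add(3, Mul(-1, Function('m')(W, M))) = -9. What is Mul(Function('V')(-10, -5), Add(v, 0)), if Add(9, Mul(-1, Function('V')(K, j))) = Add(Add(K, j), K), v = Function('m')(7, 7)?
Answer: 408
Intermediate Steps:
Function('m')(W, M) = 12 (Function('m')(W, M) = Add(3, Mul(-1, -9)) = Add(3, 9) = 12)
v = 12
Function('V')(K, j) = Add(9, Mul(-1, j), Mul(-2, K)) (Function('V')(K, j) = Add(9, Mul(-1, Add(Add(K, j), K))) = Add(9, Mul(-1, Add(j, Mul(2, K)))) = Add(9, Add(Mul(-1, j), Mul(-2, K))) = Add(9, Mul(-1, j), Mul(-2, K)))
Mul(Function('V')(-10, -5), Add(v, 0)) = Mul(Add(9, Mul(-1, -5), Mul(-2, -10)), Add(12, 0)) = Mul(Add(9, 5, 20), 12) = Mul(34, 12) = 408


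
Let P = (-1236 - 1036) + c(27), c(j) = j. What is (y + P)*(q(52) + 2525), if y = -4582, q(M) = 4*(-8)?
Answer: -17019711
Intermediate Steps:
q(M) = -32
P = -2245 (P = (-1236 - 1036) + 27 = -2272 + 27 = -2245)
(y + P)*(q(52) + 2525) = (-4582 - 2245)*(-32 + 2525) = -6827*2493 = -17019711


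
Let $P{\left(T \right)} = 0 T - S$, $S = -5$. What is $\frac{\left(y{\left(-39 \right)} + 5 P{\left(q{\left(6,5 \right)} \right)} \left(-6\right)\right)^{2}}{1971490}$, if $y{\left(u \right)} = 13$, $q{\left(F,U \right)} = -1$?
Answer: $\frac{18769}{1971490} \approx 0.0095202$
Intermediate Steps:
$P{\left(T \right)} = 5$ ($P{\left(T \right)} = 0 T - -5 = 0 + 5 = 5$)
$\frac{\left(y{\left(-39 \right)} + 5 P{\left(q{\left(6,5 \right)} \right)} \left(-6\right)\right)^{2}}{1971490} = \frac{\left(13 + 5 \cdot 5 \left(-6\right)\right)^{2}}{1971490} = \left(13 + 25 \left(-6\right)\right)^{2} \cdot \frac{1}{1971490} = \left(13 - 150\right)^{2} \cdot \frac{1}{1971490} = \left(-137\right)^{2} \cdot \frac{1}{1971490} = 18769 \cdot \frac{1}{1971490} = \frac{18769}{1971490}$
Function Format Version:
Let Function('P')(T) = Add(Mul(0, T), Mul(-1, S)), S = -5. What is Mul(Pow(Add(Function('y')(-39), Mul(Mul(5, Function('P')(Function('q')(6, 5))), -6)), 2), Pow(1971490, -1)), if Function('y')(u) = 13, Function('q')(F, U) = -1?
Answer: Rational(18769, 1971490) ≈ 0.0095202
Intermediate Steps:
Function('P')(T) = 5 (Function('P')(T) = Add(Mul(0, T), Mul(-1, -5)) = Add(0, 5) = 5)
Mul(Pow(Add(Function('y')(-39), Mul(Mul(5, Function('P')(Function('q')(6, 5))), -6)), 2), Pow(1971490, -1)) = Mul(Pow(Add(13, Mul(Mul(5, 5), -6)), 2), Pow(1971490, -1)) = Mul(Pow(Add(13, Mul(25, -6)), 2), Rational(1, 1971490)) = Mul(Pow(Add(13, -150), 2), Rational(1, 1971490)) = Mul(Pow(-137, 2), Rational(1, 1971490)) = Mul(18769, Rational(1, 1971490)) = Rational(18769, 1971490)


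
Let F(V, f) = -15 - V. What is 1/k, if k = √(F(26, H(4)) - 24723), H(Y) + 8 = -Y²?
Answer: -I*√6191/12382 ≈ -0.0063546*I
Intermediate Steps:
H(Y) = -8 - Y²
k = 2*I*√6191 (k = √((-15 - 1*26) - 24723) = √((-15 - 26) - 24723) = √(-41 - 24723) = √(-24764) = 2*I*√6191 ≈ 157.37*I)
1/k = 1/(2*I*√6191) = -I*√6191/12382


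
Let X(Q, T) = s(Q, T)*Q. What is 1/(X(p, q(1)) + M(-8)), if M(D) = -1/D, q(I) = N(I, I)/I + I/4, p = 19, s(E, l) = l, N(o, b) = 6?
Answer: 8/951 ≈ 0.0084122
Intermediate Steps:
q(I) = 6/I + I/4
X(Q, T) = Q*T (X(Q, T) = T*Q = Q*T)
1/(X(p, q(1)) + M(-8)) = 1/(19*(6/1 + (¼)*1) - 1/(-8)) = 1/(19*(6*1 + ¼) - 1*(-⅛)) = 1/(19*(6 + ¼) + ⅛) = 1/(19*(25/4) + ⅛) = 1/(475/4 + ⅛) = 1/(951/8) = 8/951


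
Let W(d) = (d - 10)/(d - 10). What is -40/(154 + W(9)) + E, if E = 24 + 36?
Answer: 1852/31 ≈ 59.742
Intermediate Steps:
W(d) = 1 (W(d) = (-10 + d)/(-10 + d) = 1)
E = 60
-40/(154 + W(9)) + E = -40/(154 + 1) + 60 = -40/155 + 60 = -40*1/155 + 60 = -8/31 + 60 = 1852/31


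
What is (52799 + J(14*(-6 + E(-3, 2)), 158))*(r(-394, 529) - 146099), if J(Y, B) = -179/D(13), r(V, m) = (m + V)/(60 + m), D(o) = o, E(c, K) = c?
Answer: -59049691588608/7657 ≈ -7.7119e+9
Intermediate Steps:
r(V, m) = (V + m)/(60 + m)
J(Y, B) = -179/13
(52799 + J(14*(-6 + E(-3, 2)), 158))*(r(-394, 529) - 146099) = (52799 - 179/13)*((-394 + 529)/(60 + 529) - 146099) = 686208*(135/589 - 146099)/13 = (686208/13)*(-86052176/589) = -59049691588608/7657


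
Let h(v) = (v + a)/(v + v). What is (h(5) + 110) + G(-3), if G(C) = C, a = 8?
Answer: 1083/10 ≈ 108.30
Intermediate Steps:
h(v) = (8 + v)/(2*v) (h(v) = (v + 8)/(v + v) = (8 + v)/((2*v)) = (8 + v)*(1/(2*v)) = (8 + v)/(2*v))
(h(5) + 110) + G(-3) = ((½)*(8 + 5)/5 + 110) - 3 = ((½)*(⅕)*13 + 110) - 3 = (13/10 + 110) - 3 = 1113/10 - 3 = 1083/10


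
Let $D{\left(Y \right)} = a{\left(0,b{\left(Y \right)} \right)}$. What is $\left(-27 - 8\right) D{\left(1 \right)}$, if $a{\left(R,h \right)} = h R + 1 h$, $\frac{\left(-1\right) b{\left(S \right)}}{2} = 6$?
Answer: $420$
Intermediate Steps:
$b{\left(S \right)} = -12$ ($b{\left(S \right)} = \left(-2\right) 6 = -12$)
$a{\left(R,h \right)} = h + R h$ ($a{\left(R,h \right)} = R h + h = h + R h$)
$D{\left(Y \right)} = -12$ ($D{\left(Y \right)} = - 12 \left(1 + 0\right) = \left(-12\right) 1 = -12$)
$\left(-27 - 8\right) D{\left(1 \right)} = \left(-27 - 8\right) \left(-12\right) = \left(-35\right) \left(-12\right) = 420$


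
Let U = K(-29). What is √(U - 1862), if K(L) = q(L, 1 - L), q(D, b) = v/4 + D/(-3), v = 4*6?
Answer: I*√16617/3 ≈ 42.969*I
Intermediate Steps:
v = 24
q(D, b) = 6 - D/3 (q(D, b) = 24/4 + D/(-3) = 24*(¼) + D*(-⅓) = 6 - D/3)
K(L) = 6 - L/3
U = 47/3 (U = 6 - ⅓*(-29) = 6 + 29/3 = 47/3 ≈ 15.667)
√(U - 1862) = √(47/3 - 1862) = √(-5539/3) = I*√16617/3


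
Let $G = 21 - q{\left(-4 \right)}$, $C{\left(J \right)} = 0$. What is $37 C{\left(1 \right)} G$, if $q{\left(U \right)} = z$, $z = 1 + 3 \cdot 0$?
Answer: $0$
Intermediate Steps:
$z = 1$ ($z = 1 + 0 = 1$)
$q{\left(U \right)} = 1$
$G = 20$ ($G = 21 - 1 = 20$)
$37 C{\left(1 \right)} G = 37 \cdot 0 \cdot 20 = 0 \cdot 20 = 0$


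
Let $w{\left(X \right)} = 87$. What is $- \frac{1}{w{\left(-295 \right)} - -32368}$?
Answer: $- \frac{1}{32455} \approx -3.0812 \cdot 10^{-5}$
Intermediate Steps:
$- \frac{1}{w{\left(-295 \right)} - -32368} = - \frac{1}{87 - -32368} = - \frac{1}{87 + \left(-8825 + 41193\right)} = - \frac{1}{87 + 32368} = - \frac{1}{32455}$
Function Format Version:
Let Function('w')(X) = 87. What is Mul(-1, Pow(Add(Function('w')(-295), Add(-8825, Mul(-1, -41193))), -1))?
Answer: Rational(-1, 32455) ≈ -3.0812e-5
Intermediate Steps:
Mul(-1, Pow(Add(Function('w')(-295), Add(-8825, Mul(-1, -41193))), -1)) = Mul(-1, Pow(Add(87, Add(-8825, Mul(-1, -41193))), -1)) = Mul(-1, Pow(Add(87, Add(-8825, 41193)), -1)) = Mul(-1, Pow(Add(87, 32368), -1)) = Mul(-1, Pow(32455, -1)) = Mul(-1, Rational(1, 32455)) = Rational(-1, 32455)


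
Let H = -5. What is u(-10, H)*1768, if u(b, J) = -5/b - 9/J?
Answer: 20332/5 ≈ 4066.4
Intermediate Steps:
u(b, J) = -9/J - 5/b
u(-10, H)*1768 = (-9/(-5) - 5/(-10))*1768 = (-9*(-⅕) - 5*(-⅒))*1768 = (9/5 + ½)*1768 = (23/10)*1768 = 20332/5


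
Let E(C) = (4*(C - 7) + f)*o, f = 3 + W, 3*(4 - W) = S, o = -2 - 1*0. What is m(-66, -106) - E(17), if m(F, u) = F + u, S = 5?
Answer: -244/3 ≈ -81.333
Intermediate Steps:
o = -2 (o = -2 + 0 = -2)
W = 7/3 (W = 4 - 1/3*5 = 4 - 5/3 = 7/3 ≈ 2.3333)
f = 16/3 (f = 3 + 7/3 = 16/3 ≈ 5.3333)
E(C) = 136/3 - 8*C (E(C) = (4*(C - 7) + 16/3)*(-2) = (4*(-7 + C) + 16/3)*(-2) = ((-28 + 4*C) + 16/3)*(-2) = (-68/3 + 4*C)*(-2) = 136/3 - 8*C)
m(-66, -106) - E(17) = (-66 - 106) - (136/3 - 8*17) = -172 - (136/3 - 136) = -172 - 1*(-272/3) = -172 + 272/3 = -244/3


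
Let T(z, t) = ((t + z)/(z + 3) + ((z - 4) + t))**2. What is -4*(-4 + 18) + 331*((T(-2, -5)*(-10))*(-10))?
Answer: 10724344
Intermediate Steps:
T(z, t) = (-4 + t + z + (t + z)/(3 + z))**2 (T(z, t) = ((t + z)/(3 + z) + ((-4 + z) + t))**2 = ((t + z)/(3 + z) + (-4 + t + z))**2 = (-4 + t + z + (t + z)/(3 + z))**2)
-4*(-4 + 18) + 331*((T(-2, -5)*(-10))*(-10)) = -4*(-4 + 18) + 331*((((-12 + (-2)**2 + 4*(-5) - 5*(-2))**2/(3 - 2)**2)*(-10))*(-10)) = -4*14 + 331*((((-12 + 4 - 20 + 10)**2/1**2)*(-10))*(-10)) = -56 + 331*(((1*(-18)**2)*(-10))*(-10)) = -56 + 331*(((1*324)*(-10))*(-10)) = -56 + 331*((324*(-10))*(-10)) = -56 + 331*(-3240*(-10)) = -56 + 331*32400 = -56 + 10724400 = 10724344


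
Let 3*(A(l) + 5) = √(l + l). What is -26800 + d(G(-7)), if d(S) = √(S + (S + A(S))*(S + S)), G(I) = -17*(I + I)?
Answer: -26800 + √(1000314 + 2856*√119)/3 ≈ -26461.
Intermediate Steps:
G(I) = -34*I
A(l) = -5 + √2*√l/3 (A(l) = -5 + √(l + l)/3 = -5 + √(2*l)/3 = -5 + (√2*√l)/3 = -5 + √2*√l/3)
d(S) = √(S + 2*S*(-5 + S + √2*√S/3)) (d(S) = √(S + (S + (-5 + √2*√S/3))*(S + S)) = √(S + (-5 + S + √2*√S/3)*(2*S)) = √(S + 2*S*(-5 + S + √2*√S/3)))
-26800 + d(G(-7)) = -26800 + √3*√((-34*(-7))*(-27 + 6*(-34*(-7)) + 2*√2*√(-34*(-7))))/3 = -26800 + √3*√(238*(-27 + 6*238 + 2*√2*√238))/3 = -26800 + √3*√(238*(-27 + 1428 + 4*√119))/3 = -26800 + √3*√(238*(1401 + 4*√119))/3 = -26800 + √3*√(333438 + 952*√119)/3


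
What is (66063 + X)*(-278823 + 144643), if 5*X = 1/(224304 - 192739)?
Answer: -279802681903936/31565 ≈ -8.8643e+9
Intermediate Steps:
X = 1/157825 (X = 1/(5*(224304 - 192739)) = (1/5)/31565 = (1/5)*(1/31565) = 1/157825 ≈ 6.3361e-6)
(66063 + X)*(-278823 + 144643) = (66063 + 1/157825)*(-278823 + 144643) = (10426392976/157825)*(-134180) = -279802681903936/31565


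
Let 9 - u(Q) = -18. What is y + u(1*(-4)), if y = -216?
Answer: -189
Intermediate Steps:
u(Q) = 27 (u(Q) = 9 - 1*(-18) = 9 + 18 = 27)
y + u(1*(-4)) = -216 + 27 = -189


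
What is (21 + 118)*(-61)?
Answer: -8479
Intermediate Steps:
(21 + 118)*(-61) = 139*(-61) = -8479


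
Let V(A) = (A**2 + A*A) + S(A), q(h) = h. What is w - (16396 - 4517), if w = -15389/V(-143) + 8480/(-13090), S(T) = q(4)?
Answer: -37415589307/3149454 ≈ -11880.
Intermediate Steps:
S(T) = 4
V(A) = 4 + 2*A**2 (V(A) = (A**2 + A*A) + 4 = (A**2 + A**2) + 4 = 2*A**2 + 4 = 4 + 2*A**2)
w = -3225241/3149454 (w = -15389/(4 + 2*(-143)**2) + 8480/(-13090) = -15389/(4 + 2*20449) + 8480*(-1/13090) = -15389/(4 + 40898) - 848/1309 = -15389/40902 - 848/1309 = -3225241/3149454 ≈ -1.0241)
w - (16396 - 4517) = -3225241/3149454 - (16396 - 4517) = -3225241/3149454 - 1*11879 = -3225241/3149454 - 11879 = -37415589307/3149454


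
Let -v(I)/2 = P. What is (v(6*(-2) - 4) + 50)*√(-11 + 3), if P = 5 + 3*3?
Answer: 44*I*√2 ≈ 62.225*I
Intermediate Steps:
P = 14 (P = 5 + 9 = 14)
v(I) = -28 (v(I) = -2*14 = -28)
(v(6*(-2) - 4) + 50)*√(-11 + 3) = (-28 + 50)*√(-11 + 3) = 22*√(-8) = 22*(2*I*√2) = 44*I*√2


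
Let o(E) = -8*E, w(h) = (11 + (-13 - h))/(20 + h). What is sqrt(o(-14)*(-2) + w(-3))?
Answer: 9*I*sqrt(799)/17 ≈ 14.965*I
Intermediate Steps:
w(h) = (-2 - h)/(20 + h)
sqrt(o(-14)*(-2) + w(-3)) = sqrt(-8*(-14)*(-2) + (-2 - 1*(-3))/(20 - 3)) = sqrt(112*(-2) + (-2 + 3)/17) = sqrt(-224 + (1/17)*1) = sqrt(-224 + 1/17) = sqrt(-3807/17) = 9*I*sqrt(799)/17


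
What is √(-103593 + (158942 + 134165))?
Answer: √189514 ≈ 435.33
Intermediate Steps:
√(-103593 + (158942 + 134165)) = √(-103593 + 293107) = √189514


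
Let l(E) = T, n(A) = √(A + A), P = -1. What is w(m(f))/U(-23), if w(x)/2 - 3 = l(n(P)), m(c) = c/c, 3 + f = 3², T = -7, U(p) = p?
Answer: 8/23 ≈ 0.34783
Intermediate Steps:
f = 6 (f = -3 + 3² = -3 + 9 = 6)
n(A) = √2*√A (n(A) = √(2*A) = √2*√A)
m(c) = 1
l(E) = -7
w(x) = -8 (w(x) = 6 + 2*(-7) = 6 - 14 = -8)
w(m(f))/U(-23) = -8/(-23) = -8*(-1/23) = 8/23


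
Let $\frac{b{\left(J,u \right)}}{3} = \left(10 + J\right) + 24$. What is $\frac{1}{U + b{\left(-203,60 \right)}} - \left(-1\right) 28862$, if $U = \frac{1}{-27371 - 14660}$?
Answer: $\frac{615041038885}{21309718} \approx 28862.0$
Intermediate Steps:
$U = - \frac{1}{42031}$ ($U = \frac{1}{-42031} = - \frac{1}{42031} \approx -2.3792 \cdot 10^{-5}$)
$b{\left(J,u \right)} = 102 + 3 J$ ($b{\left(J,u \right)} = 3 \left(\left(10 + J\right) + 24\right) = 3 \left(34 + J\right) = 102 + 3 J$)
$\frac{1}{U + b{\left(-203,60 \right)}} - \left(-1\right) 28862 = \frac{1}{- \frac{1}{42031} + \left(102 + 3 \left(-203\right)\right)} - \left(-1\right) 28862 = \frac{1}{- \frac{1}{42031} + \left(102 - 609\right)} - -28862 = \frac{1}{- \frac{1}{42031} - 507} + 28862 = \frac{1}{- \frac{21309718}{42031}} + 28862 = - \frac{42031}{21309718} + 28862 = \frac{615041038885}{21309718}$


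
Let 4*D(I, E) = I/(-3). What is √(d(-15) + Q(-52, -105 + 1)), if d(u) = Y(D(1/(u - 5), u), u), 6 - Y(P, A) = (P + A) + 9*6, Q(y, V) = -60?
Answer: I*√334815/60 ≈ 9.6439*I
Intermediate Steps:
D(I, E) = -I/12 (D(I, E) = (I/(-3))/4 = (I*(-⅓))/4 = (-I/3)/4 = -I/12)
Y(P, A) = -48 - A - P (Y(P, A) = 6 - ((P + A) + 9*6) = 6 - ((A + P) + 54) = 6 - (54 + A + P) = 6 + (-54 - A - P) = -48 - A - P)
d(u) = -48 - u + 1/(12*(-5 + u)) (d(u) = -48 - u - (-1)/(12*(u - 5)) = -48 - u - (-1)/(12*(-5 + u)) = -48 - u + 1/(12*(-5 + u)))
√(d(-15) + Q(-52, -105 + 1)) = √((2881/12 - 1*(-15)² - 43*(-15))/(-5 - 15) - 60) = √((2881/12 - 1*225 + 645)/(-20) - 60) = √(-(2881/12 - 225 + 645)/20 - 60) = √(-1/20*7921/12 - 60) = √(-7921/240 - 60) = √(-22321/240) = I*√334815/60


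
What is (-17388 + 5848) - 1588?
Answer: -13128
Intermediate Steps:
(-17388 + 5848) - 1588 = -11540 - 1588 = -13128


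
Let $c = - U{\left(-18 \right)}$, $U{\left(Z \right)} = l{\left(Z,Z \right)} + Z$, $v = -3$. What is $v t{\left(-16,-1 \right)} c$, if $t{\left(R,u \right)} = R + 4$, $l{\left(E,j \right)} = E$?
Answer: $1296$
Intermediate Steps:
$t{\left(R,u \right)} = 4 + R$
$U{\left(Z \right)} = 2 Z$ ($U{\left(Z \right)} = Z + Z = 2 Z$)
$c = 36$ ($c = - 2 \left(-18\right) = \left(-1\right) \left(-36\right) = 36$)
$v t{\left(-16,-1 \right)} c = - 3 \left(4 - 16\right) 36 = \left(-3\right) \left(-12\right) 36 = 36 \cdot 36 = 1296$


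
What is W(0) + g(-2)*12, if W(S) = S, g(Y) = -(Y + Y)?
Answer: 48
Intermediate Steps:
g(Y) = -2*Y
W(0) + g(-2)*12 = 0 - 2*(-2)*12 = 0 + 4*12 = 0 + 48 = 48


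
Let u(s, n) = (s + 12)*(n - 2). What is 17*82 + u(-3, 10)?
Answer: 1466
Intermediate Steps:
u(s, n) = (-2 + n)*(12 + s) (u(s, n) = (12 + s)*(-2 + n) = (-2 + n)*(12 + s))
17*82 + u(-3, 10) = 17*82 + (-24 - 2*(-3) + 12*10 + 10*(-3)) = 1394 + (-24 + 6 + 120 - 30) = 1394 + 72 = 1466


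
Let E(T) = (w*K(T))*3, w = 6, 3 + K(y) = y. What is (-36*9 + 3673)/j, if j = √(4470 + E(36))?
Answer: 3349*√1266/2532 ≈ 47.062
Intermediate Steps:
K(y) = -3 + y
E(T) = -54 + 18*T (E(T) = (6*(-3 + T))*3 = (-18 + 6*T)*3 = -54 + 18*T)
j = 2*√1266 (j = √(4470 + (-54 + 18*36)) = √(4470 + (-54 + 648)) = √(4470 + 594) = √5064 = 2*√1266 ≈ 71.162)
(-36*9 + 3673)/j = (-36*9 + 3673)/((2*√1266)) = (-324 + 3673)*(√1266/2532) = 3349*(√1266/2532) = 3349*√1266/2532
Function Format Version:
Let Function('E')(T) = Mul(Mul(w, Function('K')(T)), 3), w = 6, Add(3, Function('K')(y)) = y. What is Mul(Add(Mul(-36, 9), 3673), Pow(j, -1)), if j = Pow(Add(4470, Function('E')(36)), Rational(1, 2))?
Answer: Mul(Rational(3349, 2532), Pow(1266, Rational(1, 2))) ≈ 47.062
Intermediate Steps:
Function('K')(y) = Add(-3, y)
Function('E')(T) = Add(-54, Mul(18, T)) (Function('E')(T) = Mul(Mul(6, Add(-3, T)), 3) = Mul(Add(-18, Mul(6, T)), 3) = Add(-54, Mul(18, T)))
j = Mul(2, Pow(1266, Rational(1, 2))) (j = Pow(Add(4470, Add(-54, Mul(18, 36))), Rational(1, 2)) = Pow(Add(4470, Add(-54, 648)), Rational(1, 2)) = Pow(Add(4470, 594), Rational(1, 2)) = Pow(5064, Rational(1, 2)) = Mul(2, Pow(1266, Rational(1, 2))) ≈ 71.162)
Mul(Add(Mul(-36, 9), 3673), Pow(j, -1)) = Mul(Add(Mul(-36, 9), 3673), Pow(Mul(2, Pow(1266, Rational(1, 2))), -1)) = Mul(Add(-324, 3673), Mul(Rational(1, 2532), Pow(1266, Rational(1, 2)))) = Mul(3349, Mul(Rational(1, 2532), Pow(1266, Rational(1, 2)))) = Mul(Rational(3349, 2532), Pow(1266, Rational(1, 2)))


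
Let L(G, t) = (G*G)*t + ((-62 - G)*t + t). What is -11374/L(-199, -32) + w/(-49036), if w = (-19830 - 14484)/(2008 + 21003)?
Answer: 1609710761447/179360767798576 ≈ 0.0089747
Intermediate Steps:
w = -34314/23011 ≈ -1.4912
L(G, t) = t + t*G**2 + t*(-62 - G) (L(G, t) = G**2*t + (t*(-62 - G) + t) = t*G**2 + (t + t*(-62 - G)) = t + t*G**2 + t*(-62 - G))
-11374/L(-199, -32) + w/(-49036) = -11374*(-1/(32*(-61 + (-199)**2 - 1*(-199)))) - 34314/23011/(-49036) = -11374*(-1/(32*(-61 + 39601 + 199))) - 34314/23011*(-1/49036) = -11374/((-32*39739)) + 17157/564183698 = -11374/(-1271648) + 17157/564183698 = -11374*(-1/1271648) + 17157/564183698 = 5687/635824 + 17157/564183698 = 1609710761447/179360767798576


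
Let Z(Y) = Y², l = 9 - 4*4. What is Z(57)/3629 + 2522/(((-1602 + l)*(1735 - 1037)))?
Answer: 95782660/107254331 ≈ 0.89304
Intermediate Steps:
l = -7 (l = 9 - 16 = -7)
Z(57)/3629 + 2522/(((-1602 + l)*(1735 - 1037))) = 57²/3629 + 2522/(((-1602 - 7)*(1735 - 1037))) = 3249*(1/3629) + 2522/((-1609*698)) = 171/191 + 2522/(-1123082) = 171/191 + 2522*(-1/1123082) = 171/191 - 1261/561541 = 95782660/107254331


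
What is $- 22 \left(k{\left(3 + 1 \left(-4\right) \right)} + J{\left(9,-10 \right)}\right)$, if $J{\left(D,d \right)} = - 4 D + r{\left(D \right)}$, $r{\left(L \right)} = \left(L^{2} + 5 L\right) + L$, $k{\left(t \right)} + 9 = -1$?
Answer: $-1958$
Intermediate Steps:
$k{\left(t \right)} = -10$ ($k{\left(t \right)} = -9 - 1 = -10$)
$r{\left(L \right)} = L^{2} + 6 L$
$J{\left(D,d \right)} = - 4 D + D \left(6 + D\right)$
$- 22 \left(k{\left(3 + 1 \left(-4\right) \right)} + J{\left(9,-10 \right)}\right) = - 22 \left(-10 + 9 \left(2 + 9\right)\right) = - 22 \left(-10 + 9 \cdot 11\right) = - 22 \left(-10 + 99\right) = \left(-22\right) 89 = -1958$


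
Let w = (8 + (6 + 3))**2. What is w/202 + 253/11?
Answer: 4935/202 ≈ 24.431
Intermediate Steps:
w = 289 (w = (8 + 9)**2 = 17**2 = 289)
w/202 + 253/11 = 289/202 + 253/11 = 289*(1/202) + 253*(1/11) = 289/202 + 23 = 4935/202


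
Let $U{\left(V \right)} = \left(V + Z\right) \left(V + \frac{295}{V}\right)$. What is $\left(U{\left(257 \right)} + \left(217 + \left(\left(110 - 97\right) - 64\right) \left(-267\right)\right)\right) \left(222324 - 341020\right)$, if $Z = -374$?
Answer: $\frac{499343389360}{257} \approx 1.943 \cdot 10^{9}$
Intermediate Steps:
$U{\left(V \right)} = \left(-374 + V\right) \left(V + \frac{295}{V}\right)$ ($U{\left(V \right)} = \left(V - 374\right) \left(V + \frac{295}{V}\right) = \left(-374 + V\right) \left(V + \frac{295}{V}\right)$)
$\left(U{\left(257 \right)} + \left(217 + \left(\left(110 - 97\right) - 64\right) \left(-267\right)\right)\right) \left(222324 - 341020\right) = \left(\left(295 + 257^{2} - \frac{110330}{257} - 96118\right) + \left(217 + \left(\left(110 - 97\right) - 64\right) \left(-267\right)\right)\right) \left(222324 - 341020\right) = \left(\left(295 + 66049 - \frac{110330}{257} - 96118\right) + \left(217 + \left(13 - 64\right) \left(-267\right)\right)\right) \left(-118696\right) = \left(\left(295 + 66049 - \frac{110330}{257} - 96118\right) + \left(217 - -13617\right)\right) \left(-118696\right) = \left(- \frac{7762248}{257} + \left(217 + 13617\right)\right) \left(-118696\right) = \left(- \frac{7762248}{257} + 13834\right) \left(-118696\right) = \left(- \frac{4206910}{257}\right) \left(-118696\right) = \frac{499343389360}{257}$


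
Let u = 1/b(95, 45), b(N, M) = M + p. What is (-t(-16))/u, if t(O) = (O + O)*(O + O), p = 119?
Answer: -167936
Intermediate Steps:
b(N, M) = 119 + M (b(N, M) = M + 119 = 119 + M)
t(O) = 4*O² (t(O) = (2*O)*(2*O) = 4*O²)
u = 1/164 (u = 1/(119 + 45) = 1/164 ≈ 0.0060976)
(-t(-16))/u = (-4*(-16)²)/(1/164) = -4*256*164 = -1*1024*164 = -1024*164 = -167936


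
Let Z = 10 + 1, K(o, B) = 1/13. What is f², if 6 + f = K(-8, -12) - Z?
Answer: 48400/169 ≈ 286.39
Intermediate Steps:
K(o, B) = 1/13
Z = 11
f = -220/13 (f = -6 + (1/13 - 1*11) = -6 + (1/13 - 11) = -6 - 142/13 = -220/13 ≈ -16.923)
f² = (-220/13)² = 48400/169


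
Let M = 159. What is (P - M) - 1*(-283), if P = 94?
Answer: 218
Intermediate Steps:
(P - M) - 1*(-283) = (94 - 1*159) - 1*(-283) = (94 - 159) + 283 = -65 + 283 = 218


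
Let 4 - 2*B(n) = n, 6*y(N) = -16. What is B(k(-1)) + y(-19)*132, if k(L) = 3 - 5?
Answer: -349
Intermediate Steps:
y(N) = -8/3 (y(N) = (1/6)*(-16) = -8/3)
k(L) = -2
B(n) = 2 - n/2
B(k(-1)) + y(-19)*132 = (2 - 1/2*(-2)) - 8/3*132 = (2 + 1) - 352 = 3 - 352 = -349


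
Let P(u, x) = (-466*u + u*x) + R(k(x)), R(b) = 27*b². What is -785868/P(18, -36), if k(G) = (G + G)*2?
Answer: -65489/45903 ≈ -1.4267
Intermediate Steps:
k(G) = 4*G (k(G) = (2*G)*2 = 4*G)
P(u, x) = -466*u + 432*x² + u*x (P(u, x) = (-466*u + u*x) + 27*(4*x)² = (-466*u + u*x) + 27*(16*x²) = (-466*u + u*x) + 432*x² = -466*u + 432*x² + u*x)
-785868/P(18, -36) = -785868/(-466*18 + 432*(-36)² + 18*(-36)) = -785868/(-8388 + 432*1296 - 648) = -785868/(-8388 + 559872 - 648) = -785868/550836 = -785868*1/550836 = -65489/45903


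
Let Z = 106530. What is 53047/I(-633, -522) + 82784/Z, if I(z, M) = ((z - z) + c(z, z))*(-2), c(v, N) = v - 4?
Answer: 2878281863/67859610 ≈ 42.415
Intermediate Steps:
c(v, N) = -4 + v
I(z, M) = 8 - 2*z (I(z, M) = ((z - z) + (-4 + z))*(-2) = (0 + (-4 + z))*(-2) = (-4 + z)*(-2) = 8 - 2*z)
53047/I(-633, -522) + 82784/Z = 53047/(8 - 2*(-633)) + 82784/106530 = 53047/(8 + 1266) + 82784*(1/106530) = 53047/1274 + 41392/53265 = 2878281863/67859610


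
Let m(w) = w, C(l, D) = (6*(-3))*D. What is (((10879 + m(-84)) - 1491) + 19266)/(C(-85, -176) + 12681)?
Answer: 28570/15849 ≈ 1.8026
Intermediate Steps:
C(l, D) = -18*D
(((10879 + m(-84)) - 1491) + 19266)/(C(-85, -176) + 12681) = (((10879 - 84) - 1491) + 19266)/(-18*(-176) + 12681) = ((10795 - 1491) + 19266)/(3168 + 12681) = (9304 + 19266)/15849 = 28570*(1/15849) = 28570/15849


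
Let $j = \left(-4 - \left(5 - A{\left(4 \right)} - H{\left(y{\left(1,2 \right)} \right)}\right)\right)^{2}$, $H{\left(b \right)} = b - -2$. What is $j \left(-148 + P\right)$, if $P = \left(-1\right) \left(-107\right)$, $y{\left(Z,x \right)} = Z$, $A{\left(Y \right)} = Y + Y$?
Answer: $-164$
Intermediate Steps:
$A{\left(Y \right)} = 2 Y$
$H{\left(b \right)} = 2 + b$ ($H{\left(b \right)} = b + 2 = 2 + b$)
$P = 107$
$j = 4$ ($j = \left(-4 + \left(\left(2 \cdot 4 + \left(2 + 1\right)\right) - 5\right)\right)^{2} = \left(-4 + \left(\left(8 + 3\right) - 5\right)\right)^{2} = \left(-4 + \left(11 - 5\right)\right)^{2} = \left(-4 + 6\right)^{2} = 2^{2} = 4$)
$j \left(-148 + P\right) = 4 \left(-148 + 107\right) = 4 \left(-41\right) = -164$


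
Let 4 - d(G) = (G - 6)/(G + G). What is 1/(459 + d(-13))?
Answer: 26/12019 ≈ 0.0021632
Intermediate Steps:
d(G) = 4 - (-6 + G)/(2*G) (d(G) = 4 - (G - 6)/(G + G) = 4 - (-6 + G)/(2*G))
1/(459 + d(-13)) = 1/(459 + (7/2 + 3/(-13))) = 1/(459 + (7/2 + 3*(-1/13))) = 1/(459 + (7/2 - 3/13)) = 1/(459 + 85/26) = 1/(12019/26) = 26/12019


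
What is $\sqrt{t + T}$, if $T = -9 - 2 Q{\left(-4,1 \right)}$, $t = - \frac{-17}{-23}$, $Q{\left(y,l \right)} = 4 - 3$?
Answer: $\frac{3 i \sqrt{690}}{23} \approx 3.4262 i$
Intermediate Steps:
$Q{\left(y,l \right)} = 1$ ($Q{\left(y,l \right)} = 4 - 3 = 1$)
$t = - \frac{17}{23}$ ($t = - \frac{\left(-17\right) \left(-1\right)}{23} = \left(-1\right) \frac{17}{23} = - \frac{17}{23} \approx -0.73913$)
$T = -11$ ($T = -9 - 2 = -11$)
$\sqrt{t + T} = \sqrt{- \frac{17}{23} - 11} = \sqrt{- \frac{270}{23}} = \frac{3 i \sqrt{690}}{23}$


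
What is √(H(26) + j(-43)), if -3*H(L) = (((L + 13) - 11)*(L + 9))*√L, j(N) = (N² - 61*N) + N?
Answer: √(39861 - 2940*√26)/3 ≈ 52.567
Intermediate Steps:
j(N) = N² - 60*N
H(L) = -√L*(2 + L)*(9 + L)/3 (H(L) = -((L + 13) - 11)*(L + 9)*√L/3 = -((13 + L) - 11)*(9 + L)*√L/3 = -(2 + L)*(9 + L)*√L/3 = -√L*(2 + L)*(9 + L)/3)
√(H(26) + j(-43)) = √(√26*(-18 - 1*26² - 11*26)/3 - 43*(-60 - 43)) = √(√26*(-18 - 1*676 - 286)/3 - 43*(-103)) = √(√26*(-18 - 676 - 286)/3 + 4429) = √((⅓)*√26*(-980) + 4429) = √(-980*√26/3 + 4429) = √(4429 - 980*√26/3)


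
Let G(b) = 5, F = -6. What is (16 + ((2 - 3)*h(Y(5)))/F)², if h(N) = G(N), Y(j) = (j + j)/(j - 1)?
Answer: 10201/36 ≈ 283.36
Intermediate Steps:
Y(j) = 2*j/(-1 + j) (Y(j) = (2*j)/(-1 + j) = 2*j/(-1 + j))
h(N) = 5
(16 + ((2 - 3)*h(Y(5)))/F)² = (16 + ((2 - 3)*5)/(-6))² = (16 - 1*5*(-⅙))² = (16 - 5*(-⅙))² = (16 + ⅚)² = (101/6)² = 10201/36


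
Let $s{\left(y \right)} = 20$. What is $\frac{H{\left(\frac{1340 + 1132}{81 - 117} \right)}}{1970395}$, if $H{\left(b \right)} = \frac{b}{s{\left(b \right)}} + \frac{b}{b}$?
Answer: $- \frac{73}{59111850} \approx -1.2349 \cdot 10^{-6}$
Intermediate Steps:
$H{\left(b \right)} = 1 + \frac{b}{20}$ ($H{\left(b \right)} = \frac{b}{20} + \frac{b}{b} = b \frac{1}{20} + 1 = \frac{b}{20} + 1 = 1 + \frac{b}{20}$)
$\frac{H{\left(\frac{1340 + 1132}{81 - 117} \right)}}{1970395} = \frac{1 + \frac{\left(1340 + 1132\right) \frac{1}{81 - 117}}{20}}{1970395} = \left(1 + \frac{2472 \frac{1}{-36}}{20}\right) \frac{1}{1970395} = \left(1 + \frac{2472 \left(- \frac{1}{36}\right)}{20}\right) \frac{1}{1970395} = \left(1 + \frac{1}{20} \left(- \frac{206}{3}\right)\right) \frac{1}{1970395} = \left(1 - \frac{103}{30}\right) \frac{1}{1970395} = \left(- \frac{73}{30}\right) \frac{1}{1970395} = - \frac{73}{59111850}$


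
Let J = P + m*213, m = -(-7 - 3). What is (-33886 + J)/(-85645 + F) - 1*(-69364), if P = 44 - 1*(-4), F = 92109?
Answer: 112084297/1616 ≈ 69359.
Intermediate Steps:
m = 10 (m = -1*(-10) = 10)
P = 48 (P = 44 + 4 = 48)
J = 2178 (J = 48 + 10*213 = 48 + 2130 = 2178)
(-33886 + J)/(-85645 + F) - 1*(-69364) = (-33886 + 2178)/(-85645 + 92109) - 1*(-69364) = -31708/6464 + 69364 = -31708*1/6464 + 69364 = -7927/1616 + 69364 = 112084297/1616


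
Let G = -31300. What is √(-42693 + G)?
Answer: I*√73993 ≈ 272.02*I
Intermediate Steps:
√(-42693 + G) = √(-42693 - 31300) = √(-73993) = I*√73993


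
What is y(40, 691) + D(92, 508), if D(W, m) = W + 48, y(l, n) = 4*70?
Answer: 420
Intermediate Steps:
y(l, n) = 280
D(W, m) = 48 + W
y(40, 691) + D(92, 508) = 280 + (48 + 92) = 280 + 140 = 420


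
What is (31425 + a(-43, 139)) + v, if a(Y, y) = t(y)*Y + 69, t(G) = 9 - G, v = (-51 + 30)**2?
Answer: 37525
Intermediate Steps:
v = 441 (v = (-21)**2 = 441)
a(Y, y) = 69 + Y*(9 - y) (a(Y, y) = (9 - y)*Y + 69 = Y*(9 - y) + 69 = 69 + Y*(9 - y))
(31425 + a(-43, 139)) + v = (31425 + (69 - 1*(-43)*(-9 + 139))) + 441 = (31425 + (69 - 1*(-43)*130)) + 441 = (31425 + (69 + 5590)) + 441 = (31425 + 5659) + 441 = 37084 + 441 = 37525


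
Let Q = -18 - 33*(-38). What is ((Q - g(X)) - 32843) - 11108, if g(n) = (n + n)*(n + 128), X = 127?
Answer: -107485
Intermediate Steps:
Q = 1236 (Q = -18 + 1254 = 1236)
g(n) = 2*n*(128 + n) (g(n) = (2*n)*(128 + n) = 2*n*(128 + n))
((Q - g(X)) - 32843) - 11108 = ((1236 - 2*127*(128 + 127)) - 32843) - 11108 = ((1236 - 2*127*255) - 32843) - 11108 = ((1236 - 1*64770) - 32843) - 11108 = ((1236 - 64770) - 32843) - 11108 = (-63534 - 32843) - 11108 = -96377 - 11108 = -107485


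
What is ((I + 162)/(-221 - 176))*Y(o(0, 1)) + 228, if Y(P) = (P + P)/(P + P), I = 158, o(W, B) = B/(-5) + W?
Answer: 90196/397 ≈ 227.19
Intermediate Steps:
o(W, B) = W - B/5 (o(W, B) = B*(-⅕) + W = -B/5 + W = W - B/5)
Y(P) = 1 (Y(P) = (2*P)/((2*P)) = (2*P)*(1/(2*P)) = 1)
((I + 162)/(-221 - 176))*Y(o(0, 1)) + 228 = ((158 + 162)/(-221 - 176))*1 + 228 = (320/(-397))*1 + 228 = (320*(-1/397))*1 + 228 = -320/397*1 + 228 = -320/397 + 228 = 90196/397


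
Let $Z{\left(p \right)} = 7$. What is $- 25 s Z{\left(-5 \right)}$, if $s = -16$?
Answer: $2800$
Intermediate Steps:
$- 25 s Z{\left(-5 \right)} = \left(-25\right) \left(-16\right) 7 = 400 \cdot 7 = 2800$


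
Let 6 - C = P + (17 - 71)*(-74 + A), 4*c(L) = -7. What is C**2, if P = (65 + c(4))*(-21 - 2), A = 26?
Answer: 20475625/16 ≈ 1.2797e+6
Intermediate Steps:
c(L) = -7/4 (c(L) = (1/4)*(-7) = -7/4)
P = -5819/4 (P = (65 - 7/4)*(-21 - 2) = (253/4)*(-23) = -5819/4 ≈ -1454.8)
C = -4525/4 (C = 6 - (-5819/4 + (17 - 71)*(-74 + 26)) = 6 - (-5819/4 - 54*(-48)) = 6 - (-5819/4 + 2592) = 6 - 1*4549/4 = 6 - 4549/4 = -4525/4 ≈ -1131.3)
C**2 = (-4525/4)**2 = 20475625/16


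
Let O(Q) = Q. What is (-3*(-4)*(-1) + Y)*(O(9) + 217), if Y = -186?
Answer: -44748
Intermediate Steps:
(-3*(-4)*(-1) + Y)*(O(9) + 217) = (-3*(-4)*(-1) - 186)*(9 + 217) = (12*(-1) - 186)*226 = (-12 - 186)*226 = -198*226 = -44748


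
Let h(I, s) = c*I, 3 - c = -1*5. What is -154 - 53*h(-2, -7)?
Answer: 694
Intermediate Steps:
c = 8 (c = 3 - (-1)*5 = 3 - 1*(-5) = 3 + 5 = 8)
h(I, s) = 8*I
-154 - 53*h(-2, -7) = -154 - 424*(-2) = -154 - 53*(-16) = -154 + 848 = 694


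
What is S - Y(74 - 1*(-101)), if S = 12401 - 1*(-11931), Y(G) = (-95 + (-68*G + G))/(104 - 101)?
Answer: 28272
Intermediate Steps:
Y(G) = -95/3 - 67*G/3 (Y(G) = (-95 - 67*G)/3 = (-95 - 67*G)*(⅓) = -95/3 - 67*G/3)
S = 24332 (S = 12401 + 11931 = 24332)
S - Y(74 - 1*(-101)) = 24332 - (-95/3 - 67*(74 - 1*(-101))/3) = 24332 - (-95/3 - 67*(74 + 101)/3) = 24332 - (-95/3 - 67/3*175) = 24332 - (-95/3 - 11725/3) = 24332 - 1*(-3940) = 24332 + 3940 = 28272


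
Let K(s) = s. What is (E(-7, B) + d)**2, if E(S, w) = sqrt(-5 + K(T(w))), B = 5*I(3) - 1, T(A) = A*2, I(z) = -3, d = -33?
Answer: (33 - I*sqrt(37))**2 ≈ 1052.0 - 401.46*I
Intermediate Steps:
T(A) = 2*A
B = -16 (B = 5*(-3) - 1 = -15 - 1 = -16)
E(S, w) = sqrt(-5 + 2*w)
(E(-7, B) + d)**2 = (sqrt(-5 + 2*(-16)) - 33)**2 = (sqrt(-5 - 32) - 33)**2 = (sqrt(-37) - 33)**2 = (I*sqrt(37) - 33)**2 = (-33 + I*sqrt(37))**2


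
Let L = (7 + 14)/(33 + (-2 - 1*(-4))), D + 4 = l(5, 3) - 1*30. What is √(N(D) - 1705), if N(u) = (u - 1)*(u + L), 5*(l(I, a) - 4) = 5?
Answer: I*√853 ≈ 29.206*I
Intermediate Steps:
l(I, a) = 5 (l(I, a) = 4 + (⅕)*5 = 4 + 1 = 5)
D = -29 (D = -4 + (5 - 1*30) = -4 + (5 - 30) = -4 - 25 = -29)
L = ⅗ (L = 21/(33 + (-2 + 4)) = 21/(33 + 2) = 21/35 = 21*(1/35) = ⅗ ≈ 0.60000)
N(u) = (-1 + u)*(⅗ + u) (N(u) = (u - 1)*(u + ⅗) = (-1 + u)*(⅗ + u))
√(N(D) - 1705) = √((-⅗ + (-29)² - ⅖*(-29)) - 1705) = √((-⅗ + 841 + 58/5) - 1705) = √(852 - 1705) = √(-853) = I*√853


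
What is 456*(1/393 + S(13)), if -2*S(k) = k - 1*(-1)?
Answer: -418000/131 ≈ -3190.8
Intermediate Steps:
S(k) = -1/2 - k/2 (S(k) = -(k - 1*(-1))/2 = -(k + 1)/2 = -(1 + k)/2 = -1/2 - k/2)
456*(1/393 + S(13)) = 456*(1/393 + (-1/2 - 1/2*13)) = 456*(1/393 + (-1/2 - 13/2)) = 456*(1/393 - 7) = 456*(-2750/393) = -418000/131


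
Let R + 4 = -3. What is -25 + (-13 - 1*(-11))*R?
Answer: -11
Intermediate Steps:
R = -7 (R = -4 - 3 = -7)
-25 + (-13 - 1*(-11))*R = -25 + (-13 - 1*(-11))*(-7) = -25 + (-13 + 11)*(-7) = -25 - 2*(-7) = -25 + 14 = -11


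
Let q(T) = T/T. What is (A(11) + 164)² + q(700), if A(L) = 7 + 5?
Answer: 30977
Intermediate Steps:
q(T) = 1
A(L) = 12
(A(11) + 164)² + q(700) = (12 + 164)² + 1 = 176² + 1 = 30976 + 1 = 30977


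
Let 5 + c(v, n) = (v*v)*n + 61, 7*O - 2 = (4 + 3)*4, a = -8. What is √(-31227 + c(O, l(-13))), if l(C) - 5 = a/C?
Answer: I*√257272951/91 ≈ 176.26*I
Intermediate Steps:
O = 30/7 (O = 2/7 + ((4 + 3)*4)/7 = 2/7 + (7*4)/7 = 2/7 + (⅐)*28 = 2/7 + 4 = 30/7 ≈ 4.2857)
l(C) = 5 - 8/C
c(v, n) = 56 + n*v² (c(v, n) = -5 + ((v*v)*n + 61) = -5 + (v²*n + 61) = -5 + (n*v² + 61) = -5 + (61 + n*v²) = 56 + n*v²)
√(-31227 + c(O, l(-13))) = √(-31227 + (56 + (5 - 8/(-13))*(30/7)²)) = √(-31227 + (56 + (5 - 8*(-1/13))*(900/49))) = √(-31227 + (56 + (5 + 8/13)*(900/49))) = √(-31227 + (56 + (73/13)*(900/49))) = √(-31227 + (56 + 65700/637)) = √(-31227 + 101372/637) = √(-19790227/637) = I*√257272951/91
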